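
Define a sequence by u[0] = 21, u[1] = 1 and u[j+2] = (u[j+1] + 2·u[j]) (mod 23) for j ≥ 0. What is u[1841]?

Listing terms: u[0] = 21,  u[1] = 1,  u[2] = 20,  u[3] = 22,  u[4] = 16,  u[5] = 14,  u[6] = 0,  u[7] = 5,  u[8] = 5,  u[9] = 15,  u[10] = 2,  u[11] = 9,  u[12] = 13,  u[13] = 8,  u[14] = 11,  u[15] = 4,  u[16] = 3,  u[17] = 11,  u[18] = 17,  u[19] = 16,  u[20] = 4,  u[21] = 13,  u[22] = 21,  u[23] = 1.
Since (u[22], u[23]) = (u[0], u[1]) = (21, 1) (two consecutive terms determine the rest), the sequence is periodic with period 22.
(1841 - 0) mod 22 = 15, so u[1841] = u[15] = 4.

4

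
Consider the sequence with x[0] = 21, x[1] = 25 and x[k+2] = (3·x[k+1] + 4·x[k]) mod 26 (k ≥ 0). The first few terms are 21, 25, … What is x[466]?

Listing terms: x[0] = 21,  x[1] = 25,  x[2] = 3,  x[3] = 5,  x[4] = 1,  x[5] = 23,  x[6] = 21,  x[7] = 25.
Since (x[6], x[7]) = (x[0], x[1]) = (21, 25) (two consecutive terms determine the rest), the sequence is periodic with period 6.
(466 - 0) mod 6 = 4, so x[466] = x[4] = 1.

1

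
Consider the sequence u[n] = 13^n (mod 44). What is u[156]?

Listing terms: u[0] = 1,  u[1] = 13,  u[2] = 37,  u[3] = 41,  u[4] = 5,  u[5] = 21,  u[6] = 9,  u[7] = 29,  u[8] = 25,  u[9] = 17,  u[10] = 1.
Since u[10] = u[0] = 1, the sequence is periodic with period 10.
(156 - 0) mod 10 = 6, so u[156] = u[6] = 9.

9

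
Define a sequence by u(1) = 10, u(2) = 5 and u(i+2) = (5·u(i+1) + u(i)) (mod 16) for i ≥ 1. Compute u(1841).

15

u(1) = 10; u(2) = 5; u(3) = 3; u(4) = 4; u(5) = 7; u(6) = 7; u(7) = 10; u(8) = 9; u(9) = 7; u(10) = 12; u(11) = 3; u(12) = 11; u(13) = 10; u(14) = 13; u(15) = 11; u(16) = 4; u(17) = 15; u(18) = 15; u(19) = 10; u(20) = 1; u(21) = 15; u(22) = 12; u(23) = 11; u(24) = 3; u(25) = 10; u(26) = 5.
Since (u(25), u(26)) = (u(1), u(2)) = (10, 5) (two consecutive terms determine the rest), the sequence is periodic with period 24.
(1841 - 1) mod 24 = 16, so u(1841) = u(17) = 15.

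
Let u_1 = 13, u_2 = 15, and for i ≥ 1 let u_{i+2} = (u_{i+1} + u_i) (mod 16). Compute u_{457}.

Computing terms: u_1 = 13, u_2 = 15, u_3 = 12, u_4 = 11, u_5 = 7, u_6 = 2, u_7 = 9, u_8 = 11, u_9 = 4, u_{10} = 15, u_{11} = 3, u_{12} = 2, u_{13} = 5, u_{14} = 7, u_{15} = 12, u_{16} = 3, u_{17} = 15, u_{18} = 2, u_{19} = 1, u_{20} = 3, u_{21} = 4, u_{22} = 7, u_{23} = 11, u_{24} = 2, u_{25} = 13, u_{26} = 15.
Since (u_{25}, u_{26}) = (u_1, u_2) = (13, 15) (two consecutive terms determine the rest), the sequence is periodic with period 24.
(457 - 1) mod 24 = 0, so u_{457} = u_1 = 13.

13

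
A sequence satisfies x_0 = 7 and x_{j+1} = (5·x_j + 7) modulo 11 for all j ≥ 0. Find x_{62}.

8

Computing terms: x_0 = 7, x_1 = 9, x_2 = 8, x_3 = 3, x_4 = 0, x_5 = 7.
The sequence repeats with period 5.
So x_{62} = x_{0 + ((62-0) mod 5)} = x_2 = 8.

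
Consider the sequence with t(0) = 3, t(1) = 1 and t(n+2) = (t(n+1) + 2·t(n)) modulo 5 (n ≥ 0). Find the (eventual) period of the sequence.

4

Listing terms: t(0) = 3, t(1) = 1, t(2) = 2, t(3) = 4, t(4) = 3, t(5) = 1.
The sequence repeats with period 4.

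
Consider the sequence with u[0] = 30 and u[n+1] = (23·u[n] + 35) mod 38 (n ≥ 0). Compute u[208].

22

Listing terms: u[0] = 30,  u[1] = 3,  u[2] = 28,  u[3] = 33,  u[4] = 34,  u[5] = 19,  u[6] = 16,  u[7] = 23,  u[8] = 32,  u[9] = 11,  u[10] = 22,  u[11] = 9,  u[12] = 14,  u[13] = 15,  u[14] = 0,  u[15] = 35,  u[16] = 4,  u[17] = 13,  u[18] = 30.
Since u[18] = u[0] = 30, the sequence is periodic with period 18.
(208 - 0) mod 18 = 10, so u[208] = u[10] = 22.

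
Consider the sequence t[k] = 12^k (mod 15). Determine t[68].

6

t[0] = 1; t[1] = 12; t[2] = 9; t[3] = 3; t[4] = 6; t[5] = 12.
Since t[5] = t[1] = 12, the sequence is eventually periodic: after a pre-period of length 1 it cycles with period 4.
For k ≥ 1, t[k] depends only on (k - 1) mod 4. (68 - 1) mod 4 = 3, so t[68] = t[4] = 6.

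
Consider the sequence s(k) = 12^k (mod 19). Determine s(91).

12

We have s(0) = 1,  s(1) = 12,  s(2) = 11,  s(3) = 18,  s(4) = 7,  s(5) = 8,  s(6) = 1.
The sequence repeats with period 6.
(91 - 0) mod 6 = 1, so s(91) = s(1) = 12.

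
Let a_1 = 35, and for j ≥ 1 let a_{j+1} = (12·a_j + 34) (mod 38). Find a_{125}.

We have a_1 = 35; a_2 = 36; a_3 = 10; a_4 = 2; a_5 = 20; a_6 = 8; a_7 = 16; a_8 = 36.
Since a_8 = a_2 = 36, the sequence is eventually periodic: after a pre-period of length 1 it cycles with period 6.
For j ≥ 2, a_j depends only on (j - 2) mod 6. (125 - 2) mod 6 = 3, so a_{125} = a_5 = 20.

20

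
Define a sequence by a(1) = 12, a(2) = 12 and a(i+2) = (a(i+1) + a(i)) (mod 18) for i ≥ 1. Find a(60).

Computing terms: a(1) = 12; a(2) = 12; a(3) = 6; a(4) = 0; a(5) = 6; a(6) = 6; a(7) = 12; a(8) = 0; a(9) = 12; a(10) = 12.
Since (a(9), a(10)) = (a(1), a(2)) = (12, 12) (two consecutive terms determine the rest), the sequence is periodic with period 8.
(60 - 1) mod 8 = 3, so a(60) = a(4) = 0.

0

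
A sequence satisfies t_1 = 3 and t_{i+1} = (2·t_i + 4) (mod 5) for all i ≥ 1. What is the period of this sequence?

t_1 = 3,  t_2 = 0,  t_3 = 4,  t_4 = 2,  t_5 = 3.
The sequence repeats with period 4.

4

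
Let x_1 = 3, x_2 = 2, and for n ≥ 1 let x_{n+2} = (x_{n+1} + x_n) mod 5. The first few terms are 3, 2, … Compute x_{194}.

We have x_1 = 3, x_2 = 2, x_3 = 0, x_4 = 2, x_5 = 2, x_6 = 4, x_7 = 1, x_8 = 0, x_9 = 1, x_{10} = 1, x_{11} = 2, x_{12} = 3, x_{13} = 0, x_{14} = 3, x_{15} = 3, x_{16} = 1, x_{17} = 4, x_{18} = 0, x_{19} = 4, x_{20} = 4, x_{21} = 3, x_{22} = 2.
Since (x_{21}, x_{22}) = (x_1, x_2) = (3, 2) (two consecutive terms determine the rest), the sequence is periodic with period 20.
(194 - 1) mod 20 = 13, so x_{194} = x_{14} = 3.

3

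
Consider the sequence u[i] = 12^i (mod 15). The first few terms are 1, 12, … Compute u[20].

Listing terms: u[0] = 1, u[1] = 12, u[2] = 9, u[3] = 3, u[4] = 6, u[5] = 12.
Since u[5] = u[1] = 12, the sequence is eventually periodic: after a pre-period of length 1 it cycles with period 4.
For i ≥ 1, u[i] depends only on (i - 1) mod 4. (20 - 1) mod 4 = 3, so u[20] = u[4] = 6.

6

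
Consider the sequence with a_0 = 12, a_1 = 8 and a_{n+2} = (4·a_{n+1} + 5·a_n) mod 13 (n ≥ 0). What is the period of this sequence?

4

Computing terms: a_0 = 12, a_1 = 8, a_2 = 1, a_3 = 5, a_4 = 12, a_5 = 8.
The sequence repeats with period 4.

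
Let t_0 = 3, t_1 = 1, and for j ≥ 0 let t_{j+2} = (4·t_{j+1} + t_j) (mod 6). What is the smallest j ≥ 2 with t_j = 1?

Computing terms: t_0 = 3; t_1 = 1; t_2 = 1; t_3 = 5; t_4 = 3; t_5 = 5; t_6 = 5; t_7 = 1; t_8 = 3; t_9 = 1.
The sequence repeats with period 8.
The value 1 first appears (with j ≥ 2) at t_2.

2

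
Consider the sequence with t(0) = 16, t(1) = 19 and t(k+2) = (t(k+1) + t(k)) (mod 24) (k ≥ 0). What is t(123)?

We have t(0) = 16; t(1) = 19; t(2) = 11; t(3) = 6; t(4) = 17; t(5) = 23; t(6) = 16; t(7) = 15; t(8) = 7; t(9) = 22; t(10) = 5; t(11) = 3; t(12) = 8; t(13) = 11; t(14) = 19; t(15) = 6; t(16) = 1; t(17) = 7; t(18) = 8; t(19) = 15; t(20) = 23; t(21) = 14; t(22) = 13; t(23) = 3; t(24) = 16; t(25) = 19.
The sequence repeats with period 24.
So t(123) = t(0 + ((123-0) mod 24)) = t(3) = 6.

6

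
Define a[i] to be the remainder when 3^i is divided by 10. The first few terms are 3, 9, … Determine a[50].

a[1] = 3, a[2] = 9, a[3] = 7, a[4] = 1, a[5] = 3.
Since a[5] = a[1] = 3, the sequence is periodic with period 4.
(50 - 1) mod 4 = 1, so a[50] = a[2] = 9.

9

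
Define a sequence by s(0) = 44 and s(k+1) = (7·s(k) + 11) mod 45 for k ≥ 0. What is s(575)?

24

We have s(0) = 44, s(1) = 4, s(2) = 39, s(3) = 14, s(4) = 19, s(5) = 9, s(6) = 29, s(7) = 34, s(8) = 24, s(9) = 44.
The sequence repeats with period 9.
(575 - 0) mod 9 = 8, so s(575) = s(8) = 24.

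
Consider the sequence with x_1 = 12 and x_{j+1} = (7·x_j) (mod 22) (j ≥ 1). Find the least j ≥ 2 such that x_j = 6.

Computing terms: x_1 = 12,  x_2 = 18,  x_3 = 16,  x_4 = 2,  x_5 = 14,  x_6 = 10,  x_7 = 4,  x_8 = 6,  x_9 = 20,  x_{10} = 8,  x_{11} = 12.
The sequence repeats with period 10.
The value 6 first appears (with j ≥ 2) at x_8.

8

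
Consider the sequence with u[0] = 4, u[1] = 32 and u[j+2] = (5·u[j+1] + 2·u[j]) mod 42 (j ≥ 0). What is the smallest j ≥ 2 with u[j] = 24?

38

u[0] = 4; u[1] = 32; u[2] = 0; u[3] = 22; u[4] = 26; u[5] = 6; u[6] = 40; u[7] = 2; u[8] = 6; u[9] = 34; u[10] = 14; u[11] = 12; u[12] = 4; u[13] = 2; u[14] = 18; u[15] = 10; u[16] = 2; u[17] = 30; u[18] = 28; u[19] = 32; u[20] = 6; u[21] = 10; u[22] = 20; u[23] = 36; u[24] = 10; u[25] = 38; u[26] = 0; u[27] = 34; u[28] = 2; u[29] = 36; u[30] = 16; u[31] = 26; u[32] = 36; u[33] = 22; u[34] = 14; u[35] = 30; u[36] = 10; u[37] = 26; u[38] = 24; u[39] = 4; u[40] = 26; u[41] = 12; u[42] = 28; u[43] = 38; u[44] = 36; u[45] = 4; u[46] = 8; u[47] = 6; u[48] = 4; u[49] = 32.
Since (u[48], u[49]) = (u[0], u[1]) = (4, 32) (two consecutive terms determine the rest), the sequence is periodic with period 48.
The value 24 first appears (with j ≥ 2) at u[38].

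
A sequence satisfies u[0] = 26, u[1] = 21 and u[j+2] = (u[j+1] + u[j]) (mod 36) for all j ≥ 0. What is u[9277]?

u[0] = 26,  u[1] = 21,  u[2] = 11,  u[3] = 32,  u[4] = 7,  u[5] = 3,  u[6] = 10,  u[7] = 13,  u[8] = 23,  u[9] = 0,  u[10] = 23,  u[11] = 23,  u[12] = 10,  u[13] = 33,  u[14] = 7,  u[15] = 4,  u[16] = 11,  u[17] = 15,  u[18] = 26,  u[19] = 5,  u[20] = 31,  u[21] = 0,  u[22] = 31,  u[23] = 31,  u[24] = 26,  u[25] = 21.
The sequence repeats with period 24.
(9277 - 0) mod 24 = 13, so u[9277] = u[13] = 33.

33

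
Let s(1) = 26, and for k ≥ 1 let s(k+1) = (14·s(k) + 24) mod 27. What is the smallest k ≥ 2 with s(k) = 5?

Listing terms: s(1) = 26,  s(2) = 10,  s(3) = 2,  s(4) = 25,  s(5) = 23,  s(6) = 22,  s(7) = 8,  s(8) = 1,  s(9) = 11,  s(10) = 16,  s(11) = 5,  s(12) = 13,  s(13) = 17,  s(14) = 19,  s(15) = 20,  s(16) = 7,  s(17) = 14,  s(18) = 4,  s(19) = 26.
Since s(19) = s(1) = 26, the sequence is periodic with period 18.
The value 5 first appears (with k ≥ 2) at s(11).

11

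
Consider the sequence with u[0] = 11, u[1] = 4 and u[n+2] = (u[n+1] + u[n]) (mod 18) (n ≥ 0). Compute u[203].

We have u[0] = 11, u[1] = 4, u[2] = 15, u[3] = 1, u[4] = 16, u[5] = 17, u[6] = 15, u[7] = 14, u[8] = 11, u[9] = 7, u[10] = 0, u[11] = 7, u[12] = 7, u[13] = 14, u[14] = 3, u[15] = 17, u[16] = 2, u[17] = 1, u[18] = 3, u[19] = 4, u[20] = 7, u[21] = 11, u[22] = 0, u[23] = 11, u[24] = 11, u[25] = 4.
The sequence repeats with period 24.
So u[203] = u[0 + ((203-0) mod 24)] = u[11] = 7.

7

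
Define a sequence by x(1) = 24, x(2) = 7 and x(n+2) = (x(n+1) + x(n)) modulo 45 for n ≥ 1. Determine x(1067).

Computing terms: x(1) = 24, x(2) = 7, x(3) = 31, x(4) = 38, x(5) = 24, x(6) = 17, x(7) = 41, x(8) = 13, x(9) = 9, x(10) = 22, x(11) = 31, x(12) = 8, x(13) = 39, x(14) = 2, x(15) = 41, x(16) = 43, x(17) = 39, x(18) = 37, x(19) = 31, x(20) = 23, x(21) = 9, x(22) = 32, x(23) = 41, x(24) = 28, x(25) = 24, x(26) = 7.
The sequence repeats with period 24.
(1067 - 1) mod 24 = 10, so x(1067) = x(11) = 31.

31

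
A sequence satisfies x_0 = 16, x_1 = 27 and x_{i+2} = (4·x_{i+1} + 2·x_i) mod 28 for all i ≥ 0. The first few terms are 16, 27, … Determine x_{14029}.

16

Computing terms: x_0 = 16; x_1 = 27; x_2 = 0; x_3 = 26; x_4 = 20; x_5 = 20; x_6 = 8; x_7 = 16; x_8 = 24; x_9 = 16; x_{10} = 0; x_{11} = 4; x_{12} = 16; x_{13} = 16; x_{14} = 12; x_{15} = 24; x_{16} = 8; x_{17} = 24; x_{18} = 0; x_{19} = 20; x_{20} = 24; x_{21} = 24; x_{22} = 4; x_{23} = 8; x_{24} = 12; x_{25} = 8; x_{26} = 0; x_{27} = 16; x_{28} = 8; x_{29} = 8; x_{30} = 20; x_{31} = 12; x_{32} = 4; x_{33} = 12; x_{34} = 0; x_{35} = 24; x_{36} = 12; x_{37} = 12; x_{38} = 16; x_{39} = 4; x_{40} = 20; x_{41} = 4; x_{42} = 0; x_{43} = 8; x_{44} = 4; x_{45} = 4; x_{46} = 24; x_{47} = 20; x_{48} = 16; x_{49} = 20; x_{50} = 0; x_{51} = 12; x_{52} = 20; x_{53} = 20.
Since (x_{52}, x_{53}) = (x_4, x_5) = (20, 20) (two consecutive terms determine the rest), the sequence is eventually periodic: after a pre-period of length 4 it cycles with period 48.
For i ≥ 4, x_i depends only on (i - 4) mod 48. (14029 - 4) mod 48 = 9, so x_{14029} = x_{13} = 16.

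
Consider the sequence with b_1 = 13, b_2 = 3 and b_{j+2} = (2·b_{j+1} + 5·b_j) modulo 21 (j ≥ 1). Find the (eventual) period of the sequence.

24

b_1 = 13; b_2 = 3; b_3 = 8; b_4 = 10; b_5 = 18; b_6 = 2; b_7 = 10; b_8 = 9; b_9 = 5; b_{10} = 13; b_{11} = 9; b_{12} = 20; b_{13} = 1; b_{14} = 18; b_{15} = 20; b_{16} = 4; b_{17} = 3; b_{18} = 5; b_{19} = 4; b_{20} = 12; b_{21} = 2; b_{22} = 1; b_{23} = 12; b_{24} = 8; b_{25} = 13; b_{26} = 3.
The sequence repeats with period 24.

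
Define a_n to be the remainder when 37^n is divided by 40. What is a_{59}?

Listing terms: a_0 = 1,  a_1 = 37,  a_2 = 9,  a_3 = 13,  a_4 = 1.
Since a_4 = a_0 = 1, the sequence is periodic with period 4.
(59 - 0) mod 4 = 3, so a_{59} = a_3 = 13.

13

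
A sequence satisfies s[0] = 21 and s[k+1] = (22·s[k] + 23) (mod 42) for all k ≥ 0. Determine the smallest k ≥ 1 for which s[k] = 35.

Listing terms: s[0] = 21,  s[1] = 23,  s[2] = 25,  s[3] = 27,  s[4] = 29,  s[5] = 31,  s[6] = 33,  s[7] = 35,  s[8] = 37,  s[9] = 39,  s[10] = 41,  s[11] = 1,  s[12] = 3,  s[13] = 5,  s[14] = 7,  s[15] = 9,  s[16] = 11,  s[17] = 13,  s[18] = 15,  s[19] = 17,  s[20] = 19,  s[21] = 21.
Since s[21] = s[0] = 21, the sequence is periodic with period 21.
The value 35 first appears (with k ≥ 1) at s[7].

7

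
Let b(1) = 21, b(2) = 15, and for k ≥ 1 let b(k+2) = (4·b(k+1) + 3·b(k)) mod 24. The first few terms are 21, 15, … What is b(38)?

Computing terms: b(1) = 21; b(2) = 15; b(3) = 3; b(4) = 9; b(5) = 21; b(6) = 15.
The sequence repeats with period 4.
(38 - 1) mod 4 = 1, so b(38) = b(2) = 15.

15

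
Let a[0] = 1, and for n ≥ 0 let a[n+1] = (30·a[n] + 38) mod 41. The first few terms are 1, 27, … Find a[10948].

We have a[0] = 1, a[1] = 27, a[2] = 28, a[3] = 17, a[4] = 15, a[5] = 37, a[6] = 0, a[7] = 38, a[8] = 30, a[9] = 36, a[10] = 11, a[11] = 40, a[12] = 8, a[13] = 32, a[14] = 14, a[15] = 7, a[16] = 2, a[17] = 16, a[18] = 26, a[19] = 39, a[20] = 19, a[21] = 34, a[22] = 33, a[23] = 3, a[24] = 5, a[25] = 24, a[26] = 20, a[27] = 23, a[28] = 31, a[29] = 25, a[30] = 9, a[31] = 21, a[32] = 12, a[33] = 29, a[34] = 6, a[35] = 13, a[36] = 18, a[37] = 4, a[38] = 35, a[39] = 22, a[40] = 1.
Since a[40] = a[0] = 1, the sequence is periodic with period 40.
So a[10948] = a[0 + ((10948-0) mod 40)] = a[28] = 31.

31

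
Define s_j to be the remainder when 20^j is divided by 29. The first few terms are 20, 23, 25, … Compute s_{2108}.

Computing terms: s_1 = 20,  s_2 = 23,  s_3 = 25,  s_4 = 7,  s_5 = 24,  s_6 = 16,  s_7 = 1,  s_8 = 20.
Since s_8 = s_1 = 20, the sequence is periodic with period 7.
(2108 - 1) mod 7 = 0, so s_{2108} = s_1 = 20.

20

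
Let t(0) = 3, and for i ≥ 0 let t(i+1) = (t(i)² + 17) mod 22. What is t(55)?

t(0) = 3, t(1) = 4, t(2) = 11, t(3) = 6, t(4) = 9, t(5) = 10, t(6) = 7, t(7) = 0, t(8) = 17, t(9) = 20, t(10) = 21, t(11) = 18, t(12) = 11.
Since t(12) = t(2) = 11, the sequence is eventually periodic: after a pre-period of length 2 it cycles with period 10.
For i ≥ 2, t(i) depends only on (i - 2) mod 10. (55 - 2) mod 10 = 3, so t(55) = t(5) = 10.

10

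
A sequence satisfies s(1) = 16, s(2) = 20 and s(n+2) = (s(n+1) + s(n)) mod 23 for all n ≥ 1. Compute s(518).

5

Listing terms: s(1) = 16; s(2) = 20; s(3) = 13; s(4) = 10; s(5) = 0; s(6) = 10; s(7) = 10; s(8) = 20; s(9) = 7; s(10) = 4; s(11) = 11; s(12) = 15; s(13) = 3; s(14) = 18; s(15) = 21; s(16) = 16; s(17) = 14; s(18) = 7; s(19) = 21; s(20) = 5; s(21) = 3; s(22) = 8; s(23) = 11; s(24) = 19; s(25) = 7; s(26) = 3; s(27) = 10; s(28) = 13; s(29) = 0; s(30) = 13; s(31) = 13; s(32) = 3; s(33) = 16; s(34) = 19; s(35) = 12; s(36) = 8; s(37) = 20; s(38) = 5; s(39) = 2; s(40) = 7; s(41) = 9; s(42) = 16; s(43) = 2; s(44) = 18; s(45) = 20; s(46) = 15; s(47) = 12; s(48) = 4; s(49) = 16; s(50) = 20.
The sequence repeats with period 48.
(518 - 1) mod 48 = 37, so s(518) = s(38) = 5.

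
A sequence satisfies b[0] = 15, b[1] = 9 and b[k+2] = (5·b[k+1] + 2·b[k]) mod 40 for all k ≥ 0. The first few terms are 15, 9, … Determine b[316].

35

b[0] = 15,  b[1] = 9,  b[2] = 35,  b[3] = 33,  b[4] = 35,  b[5] = 1,  b[6] = 35,  b[7] = 17,  b[8] = 35,  b[9] = 9,  b[10] = 35.
Since (b[9], b[10]) = (b[1], b[2]) = (9, 35) (two consecutive terms determine the rest), the sequence is eventually periodic: after a pre-period of length 1 it cycles with period 8.
For k ≥ 1, b[k] depends only on (k - 1) mod 8. (316 - 1) mod 8 = 3, so b[316] = b[4] = 35.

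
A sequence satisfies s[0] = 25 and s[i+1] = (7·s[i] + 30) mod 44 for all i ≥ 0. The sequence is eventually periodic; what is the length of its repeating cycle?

10

Computing terms: s[0] = 25, s[1] = 29, s[2] = 13, s[3] = 33, s[4] = 41, s[5] = 9, s[6] = 5, s[7] = 21, s[8] = 1, s[9] = 37, s[10] = 25.
Since s[10] = s[0] = 25, the sequence is periodic with period 10.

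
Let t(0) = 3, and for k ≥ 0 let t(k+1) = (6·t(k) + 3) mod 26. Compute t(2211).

23

Computing terms: t(0) = 3; t(1) = 21; t(2) = 25; t(3) = 23; t(4) = 11; t(5) = 17; t(6) = 1; t(7) = 9; t(8) = 5; t(9) = 7; t(10) = 19; t(11) = 13; t(12) = 3.
Since t(12) = t(0) = 3, the sequence is periodic with period 12.
So t(2211) = t(0 + ((2211-0) mod 12)) = t(3) = 23.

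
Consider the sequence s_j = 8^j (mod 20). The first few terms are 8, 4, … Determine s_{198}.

4

s_1 = 8; s_2 = 4; s_3 = 12; s_4 = 16; s_5 = 8.
The sequence repeats with period 4.
(198 - 1) mod 4 = 1, so s_{198} = s_2 = 4.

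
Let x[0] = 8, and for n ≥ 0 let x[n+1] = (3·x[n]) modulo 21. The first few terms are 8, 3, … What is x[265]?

3

Listing terms: x[0] = 8; x[1] = 3; x[2] = 9; x[3] = 6; x[4] = 18; x[5] = 12; x[6] = 15; x[7] = 3.
Since x[7] = x[1] = 3, the sequence is eventually periodic: after a pre-period of length 1 it cycles with period 6.
For n ≥ 1, x[n] depends only on (n - 1) mod 6. (265 - 1) mod 6 = 0, so x[265] = x[1] = 3.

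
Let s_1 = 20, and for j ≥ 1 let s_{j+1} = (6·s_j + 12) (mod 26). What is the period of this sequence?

Listing terms: s_1 = 20,  s_2 = 2,  s_3 = 24,  s_4 = 0,  s_5 = 12,  s_6 = 6,  s_7 = 22,  s_8 = 14,  s_9 = 18,  s_{10} = 16,  s_{11} = 4,  s_{12} = 10,  s_{13} = 20.
Since s_{13} = s_1 = 20, the sequence is periodic with period 12.

12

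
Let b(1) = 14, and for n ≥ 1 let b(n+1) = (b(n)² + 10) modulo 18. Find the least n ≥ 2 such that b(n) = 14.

Listing terms: b(1) = 14; b(2) = 8; b(3) = 2; b(4) = 14.
Since b(4) = b(1) = 14, the sequence is periodic with period 3.
The value 14 next appears (with n ≥ 2) at b(4).

4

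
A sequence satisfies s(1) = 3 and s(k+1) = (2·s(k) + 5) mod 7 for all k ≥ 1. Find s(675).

6

We have s(1) = 3,  s(2) = 4,  s(3) = 6,  s(4) = 3.
The sequence repeats with period 3.
(675 - 1) mod 3 = 2, so s(675) = s(3) = 6.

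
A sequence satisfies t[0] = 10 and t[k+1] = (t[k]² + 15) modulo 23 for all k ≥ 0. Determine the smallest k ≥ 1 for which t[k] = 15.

Listing terms: t[0] = 10; t[1] = 0; t[2] = 15; t[3] = 10.
Since t[3] = t[0] = 10, the sequence is periodic with period 3.
The value 15 first appears (with k ≥ 1) at t[2].

2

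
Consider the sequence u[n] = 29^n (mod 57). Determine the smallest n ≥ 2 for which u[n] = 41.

5

Computing terms: u[1] = 29, u[2] = 43, u[3] = 50, u[4] = 25, u[5] = 41, u[6] = 49, u[7] = 53, u[8] = 55, u[9] = 56, u[10] = 28, u[11] = 14, u[12] = 7, u[13] = 32, u[14] = 16, u[15] = 8, u[16] = 4, u[17] = 2, u[18] = 1, u[19] = 29.
Since u[19] = u[1] = 29, the sequence is periodic with period 18.
The value 41 first appears (with n ≥ 2) at u[5].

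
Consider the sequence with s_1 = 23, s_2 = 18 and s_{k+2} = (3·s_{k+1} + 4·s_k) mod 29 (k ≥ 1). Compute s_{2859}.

1

Computing terms: s_1 = 23; s_2 = 18; s_3 = 1; s_4 = 17; s_5 = 26; s_6 = 1; s_7 = 20; s_8 = 6; s_9 = 11; s_{10} = 28; s_{11} = 12; s_{12} = 3; s_{13} = 28; s_{14} = 9; s_{15} = 23; s_{16} = 18.
Since (s_{15}, s_{16}) = (s_1, s_2) = (23, 18) (two consecutive terms determine the rest), the sequence is periodic with period 14.
So s_{2859} = s_{1 + ((2859-1) mod 14)} = s_3 = 1.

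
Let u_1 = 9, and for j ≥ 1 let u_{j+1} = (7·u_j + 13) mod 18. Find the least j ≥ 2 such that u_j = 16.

14

u_1 = 9,  u_2 = 4,  u_3 = 5,  u_4 = 12,  u_5 = 7,  u_6 = 8,  u_7 = 15,  u_8 = 10,  u_9 = 11,  u_{10} = 0,  u_{11} = 13,  u_{12} = 14,  u_{13} = 3,  u_{14} = 16,  u_{15} = 17,  u_{16} = 6,  u_{17} = 1,  u_{18} = 2,  u_{19} = 9.
The sequence repeats with period 18.
The value 16 first appears (with j ≥ 2) at u_{14}.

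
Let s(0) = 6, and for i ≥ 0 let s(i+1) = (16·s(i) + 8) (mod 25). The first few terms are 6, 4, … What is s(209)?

s(0) = 6; s(1) = 4; s(2) = 22; s(3) = 10; s(4) = 18; s(5) = 21; s(6) = 19; s(7) = 12; s(8) = 0; s(9) = 8; s(10) = 11; s(11) = 9; s(12) = 2; s(13) = 15; s(14) = 23; s(15) = 1; s(16) = 24; s(17) = 17; s(18) = 5; s(19) = 13; s(20) = 16; s(21) = 14; s(22) = 7; s(23) = 20; s(24) = 3; s(25) = 6.
Since s(25) = s(0) = 6, the sequence is periodic with period 25.
So s(209) = s(0 + ((209-0) mod 25)) = s(9) = 8.

8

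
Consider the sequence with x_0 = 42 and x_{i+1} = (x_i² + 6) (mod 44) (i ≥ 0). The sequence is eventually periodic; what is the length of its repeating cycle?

x_0 = 42,  x_1 = 10,  x_2 = 18,  x_3 = 22,  x_4 = 6,  x_5 = 42.
The sequence repeats with period 5.

5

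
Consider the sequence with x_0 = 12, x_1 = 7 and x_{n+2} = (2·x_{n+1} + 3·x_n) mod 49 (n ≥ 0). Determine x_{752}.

43

Computing terms: x_0 = 12; x_1 = 7; x_2 = 1; x_3 = 23; x_4 = 0; x_5 = 20; x_6 = 40; x_7 = 42; x_8 = 8; x_9 = 44; x_{10} = 14; x_{11} = 13; x_{12} = 19; x_{13} = 28; x_{14} = 15; x_{15} = 16; x_{16} = 28; x_{17} = 6; x_{18} = 47; x_{19} = 14; x_{20} = 22; x_{21} = 37; x_{22} = 42; x_{23} = 48; x_{24} = 26; x_{25} = 0; x_{26} = 29; x_{27} = 9; x_{28} = 7; x_{29} = 41; x_{30} = 5; x_{31} = 35; x_{32} = 36; x_{33} = 30; x_{34} = 21; x_{35} = 34; x_{36} = 33; x_{37} = 21; x_{38} = 43; x_{39} = 2; x_{40} = 35; x_{41} = 27; x_{42} = 12; x_{43} = 7.
Since (x_{42}, x_{43}) = (x_0, x_1) = (12, 7) (two consecutive terms determine the rest), the sequence is periodic with period 42.
(752 - 0) mod 42 = 38, so x_{752} = x_{38} = 43.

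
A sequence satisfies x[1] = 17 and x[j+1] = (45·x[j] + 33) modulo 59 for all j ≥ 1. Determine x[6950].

x[1] = 17,  x[2] = 31,  x[3] = 12,  x[4] = 42,  x[5] = 35,  x[6] = 15,  x[7] = 0,  x[8] = 33,  x[9] = 43,  x[10] = 21,  x[11] = 34,  x[12] = 29,  x[13] = 40,  x[14] = 4,  x[15] = 36,  x[16] = 1,  x[17] = 19,  x[18] = 3,  x[19] = 50,  x[20] = 41,  x[21] = 49,  x[22] = 55,  x[23] = 30,  x[24] = 26,  x[25] = 23,  x[26] = 6,  x[27] = 8,  x[28] = 39,  x[29] = 18,  x[30] = 17.
Since x[30] = x[1] = 17, the sequence is periodic with period 29.
So x[6950] = x[1 + ((6950-1) mod 29)] = x[19] = 50.

50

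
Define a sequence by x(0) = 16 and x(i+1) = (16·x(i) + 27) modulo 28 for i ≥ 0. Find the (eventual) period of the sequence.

3

Computing terms: x(0) = 16,  x(1) = 3,  x(2) = 19,  x(3) = 23,  x(4) = 3.
Since x(4) = x(1) = 3, the sequence is eventually periodic: after a pre-period of length 1 it cycles with period 3.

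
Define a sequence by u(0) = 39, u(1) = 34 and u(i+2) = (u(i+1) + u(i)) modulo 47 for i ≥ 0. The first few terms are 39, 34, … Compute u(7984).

8

Listing terms: u(0) = 39; u(1) = 34; u(2) = 26; u(3) = 13; u(4) = 39; u(5) = 5; u(6) = 44; u(7) = 2; u(8) = 46; u(9) = 1; u(10) = 0; u(11) = 1; u(12) = 1; u(13) = 2; u(14) = 3; u(15) = 5; u(16) = 8; u(17) = 13; u(18) = 21; u(19) = 34; u(20) = 8; u(21) = 42; u(22) = 3; u(23) = 45; u(24) = 1; u(25) = 46; u(26) = 0; u(27) = 46; u(28) = 46; u(29) = 45; u(30) = 44; u(31) = 42; u(32) = 39; u(33) = 34.
The sequence repeats with period 32.
(7984 - 0) mod 32 = 16, so u(7984) = u(16) = 8.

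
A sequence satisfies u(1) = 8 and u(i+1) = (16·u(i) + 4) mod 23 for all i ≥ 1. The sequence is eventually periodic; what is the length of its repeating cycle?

11

We have u(1) = 8; u(2) = 17; u(3) = 0; u(4) = 4; u(5) = 22; u(6) = 11; u(7) = 19; u(8) = 9; u(9) = 10; u(10) = 3; u(11) = 6; u(12) = 8.
The sequence repeats with period 11.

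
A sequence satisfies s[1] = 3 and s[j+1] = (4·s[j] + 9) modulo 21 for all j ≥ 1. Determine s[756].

9

s[1] = 3, s[2] = 0, s[3] = 9, s[4] = 3.
The sequence repeats with period 3.
So s[756] = s[1 + ((756-1) mod 3)] = s[3] = 9.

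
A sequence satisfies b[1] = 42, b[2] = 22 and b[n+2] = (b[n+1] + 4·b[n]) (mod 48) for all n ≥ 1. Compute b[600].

22

Computing terms: b[1] = 42,  b[2] = 22,  b[3] = 46,  b[4] = 38,  b[5] = 30,  b[6] = 38,  b[7] = 14,  b[8] = 22,  b[9] = 30,  b[10] = 22,  b[11] = 46.
Since (b[10], b[11]) = (b[2], b[3]) = (22, 46) (two consecutive terms determine the rest), the sequence is eventually periodic: after a pre-period of length 1 it cycles with period 8.
For n ≥ 2, b[n] depends only on (n - 2) mod 8. (600 - 2) mod 8 = 6, so b[600] = b[8] = 22.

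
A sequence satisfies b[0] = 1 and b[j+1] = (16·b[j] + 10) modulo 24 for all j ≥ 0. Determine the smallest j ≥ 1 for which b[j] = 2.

1

We have b[0] = 1, b[1] = 2, b[2] = 18, b[3] = 10, b[4] = 2.
Since b[4] = b[1] = 2, the sequence is eventually periodic: after a pre-period of length 1 it cycles with period 3.
The value 2 first appears (with j ≥ 1) at b[1].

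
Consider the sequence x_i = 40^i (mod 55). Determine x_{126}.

15

x_0 = 1; x_1 = 40; x_2 = 5; x_3 = 35; x_4 = 25; x_5 = 10; x_6 = 15; x_7 = 50; x_8 = 20; x_9 = 30; x_{10} = 45; x_{11} = 40.
Since x_{11} = x_1 = 40, the sequence is eventually periodic: after a pre-period of length 1 it cycles with period 10.
For i ≥ 1, x_i depends only on (i - 1) mod 10. (126 - 1) mod 10 = 5, so x_{126} = x_6 = 15.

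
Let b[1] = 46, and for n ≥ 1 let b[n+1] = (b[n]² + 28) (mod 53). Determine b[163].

b[1] = 46, b[2] = 24, b[3] = 21, b[4] = 45, b[5] = 39, b[6] = 12, b[7] = 13, b[8] = 38, b[9] = 41, b[10] = 13.
Since b[10] = b[7] = 13, the sequence is eventually periodic: after a pre-period of length 6 it cycles with period 3.
For n ≥ 7, b[n] depends only on (n - 7) mod 3. (163 - 7) mod 3 = 0, so b[163] = b[7] = 13.

13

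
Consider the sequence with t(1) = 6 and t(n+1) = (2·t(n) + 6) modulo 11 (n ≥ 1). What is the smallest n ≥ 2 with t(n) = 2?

We have t(1) = 6, t(2) = 7, t(3) = 9, t(4) = 2, t(5) = 10, t(6) = 4, t(7) = 3, t(8) = 1, t(9) = 8, t(10) = 0, t(11) = 6.
Since t(11) = t(1) = 6, the sequence is periodic with period 10.
The value 2 first appears (with n ≥ 2) at t(4).

4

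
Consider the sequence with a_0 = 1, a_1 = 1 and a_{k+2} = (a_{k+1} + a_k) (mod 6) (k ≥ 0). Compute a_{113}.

4

Computing terms: a_0 = 1; a_1 = 1; a_2 = 2; a_3 = 3; a_4 = 5; a_5 = 2; a_6 = 1; a_7 = 3; a_8 = 4; a_9 = 1; a_{10} = 5; a_{11} = 0; a_{12} = 5; a_{13} = 5; a_{14} = 4; a_{15} = 3; a_{16} = 1; a_{17} = 4; a_{18} = 5; a_{19} = 3; a_{20} = 2; a_{21} = 5; a_{22} = 1; a_{23} = 0; a_{24} = 1; a_{25} = 1.
The sequence repeats with period 24.
So a_{113} = a_{0 + ((113-0) mod 24)} = a_{17} = 4.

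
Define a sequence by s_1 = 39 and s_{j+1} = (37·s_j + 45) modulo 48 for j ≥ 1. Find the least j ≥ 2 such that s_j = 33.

15

Listing terms: s_1 = 39; s_2 = 0; s_3 = 45; s_4 = 30; s_5 = 3; s_6 = 12; s_7 = 9; s_8 = 42; s_9 = 15; s_{10} = 24; s_{11} = 21; s_{12} = 6; s_{13} = 27; s_{14} = 36; s_{15} = 33; s_{16} = 18; s_{17} = 39.
Since s_{17} = s_1 = 39, the sequence is periodic with period 16.
The value 33 first appears (with j ≥ 2) at s_{15}.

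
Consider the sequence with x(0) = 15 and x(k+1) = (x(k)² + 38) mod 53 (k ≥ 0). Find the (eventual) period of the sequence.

Listing terms: x(0) = 15,  x(1) = 51,  x(2) = 42,  x(3) = 0,  x(4) = 38,  x(5) = 51.
Since x(5) = x(1) = 51, the sequence is eventually periodic: after a pre-period of length 1 it cycles with period 4.

4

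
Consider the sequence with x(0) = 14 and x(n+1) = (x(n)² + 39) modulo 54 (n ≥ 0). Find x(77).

1

Computing terms: x(0) = 14,  x(1) = 19,  x(2) = 22,  x(3) = 37,  x(4) = 4,  x(5) = 1,  x(6) = 40,  x(7) = 19.
Since x(7) = x(1) = 19, the sequence is eventually periodic: after a pre-period of length 1 it cycles with period 6.
For n ≥ 1, x(n) depends only on (n - 1) mod 6. (77 - 1) mod 6 = 4, so x(77) = x(5) = 1.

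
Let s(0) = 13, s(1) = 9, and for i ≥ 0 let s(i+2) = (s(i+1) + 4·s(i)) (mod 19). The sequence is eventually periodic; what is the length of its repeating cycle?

18

Computing terms: s(0) = 13; s(1) = 9; s(2) = 4; s(3) = 2; s(4) = 18; s(5) = 7; s(6) = 3; s(7) = 12; s(8) = 5; s(9) = 15; s(10) = 16; s(11) = 0; s(12) = 7; s(13) = 7; s(14) = 16; s(15) = 6; s(16) = 13; s(17) = 18; s(18) = 13; s(19) = 9.
The sequence repeats with period 18.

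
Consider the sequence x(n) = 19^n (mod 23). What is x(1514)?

Listing terms: x(1) = 19; x(2) = 16; x(3) = 5; x(4) = 3; x(5) = 11; x(6) = 2; x(7) = 15; x(8) = 9; x(9) = 10; x(10) = 6; x(11) = 22; x(12) = 4; x(13) = 7; x(14) = 18; x(15) = 20; x(16) = 12; x(17) = 21; x(18) = 8; x(19) = 14; x(20) = 13; x(21) = 17; x(22) = 1; x(23) = 19.
Since x(23) = x(1) = 19, the sequence is periodic with period 22.
(1514 - 1) mod 22 = 17, so x(1514) = x(18) = 8.

8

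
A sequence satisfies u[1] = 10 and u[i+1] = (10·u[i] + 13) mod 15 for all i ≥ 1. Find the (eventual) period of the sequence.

Listing terms: u[1] = 10, u[2] = 8, u[3] = 3, u[4] = 13, u[5] = 8.
Since u[5] = u[2] = 8, the sequence is eventually periodic: after a pre-period of length 1 it cycles with period 3.

3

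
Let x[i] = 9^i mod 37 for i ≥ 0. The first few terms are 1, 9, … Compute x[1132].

16

We have x[0] = 1, x[1] = 9, x[2] = 7, x[3] = 26, x[4] = 12, x[5] = 34, x[6] = 10, x[7] = 16, x[8] = 33, x[9] = 1.
The sequence repeats with period 9.
So x[1132] = x[0 + ((1132-0) mod 9)] = x[7] = 16.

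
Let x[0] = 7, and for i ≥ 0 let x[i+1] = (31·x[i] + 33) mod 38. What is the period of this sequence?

x[0] = 7,  x[1] = 22,  x[2] = 31,  x[3] = 6,  x[4] = 29,  x[5] = 20,  x[6] = 7.
The sequence repeats with period 6.

6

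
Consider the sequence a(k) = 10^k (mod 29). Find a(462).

28

Listing terms: a(0) = 1,  a(1) = 10,  a(2) = 13,  a(3) = 14,  a(4) = 24,  a(5) = 8,  a(6) = 22,  a(7) = 17,  a(8) = 25,  a(9) = 18,  a(10) = 6,  a(11) = 2,  a(12) = 20,  a(13) = 26,  a(14) = 28,  a(15) = 19,  a(16) = 16,  a(17) = 15,  a(18) = 5,  a(19) = 21,  a(20) = 7,  a(21) = 12,  a(22) = 4,  a(23) = 11,  a(24) = 23,  a(25) = 27,  a(26) = 9,  a(27) = 3,  a(28) = 1.
The sequence repeats with period 28.
So a(462) = a(0 + ((462-0) mod 28)) = a(14) = 28.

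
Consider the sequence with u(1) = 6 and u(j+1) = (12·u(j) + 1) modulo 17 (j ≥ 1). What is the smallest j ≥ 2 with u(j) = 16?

16

Computing terms: u(1) = 6,  u(2) = 5,  u(3) = 10,  u(4) = 2,  u(5) = 8,  u(6) = 12,  u(7) = 9,  u(8) = 7,  u(9) = 0,  u(10) = 1,  u(11) = 13,  u(12) = 4,  u(13) = 15,  u(14) = 11,  u(15) = 14,  u(16) = 16,  u(17) = 6.
Since u(17) = u(1) = 6, the sequence is periodic with period 16.
The value 16 first appears (with j ≥ 2) at u(16).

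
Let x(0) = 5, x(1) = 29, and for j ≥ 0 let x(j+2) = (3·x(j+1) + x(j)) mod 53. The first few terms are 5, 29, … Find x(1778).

37

We have x(0) = 5; x(1) = 29; x(2) = 39; x(3) = 40; x(4) = 0; x(5) = 40; x(6) = 14; x(7) = 29; x(8) = 48; x(9) = 14; x(10) = 37; x(11) = 19; x(12) = 41; x(13) = 36; x(14) = 43; x(15) = 6; x(16) = 8; x(17) = 30; x(18) = 45; x(19) = 6; x(20) = 10; x(21) = 36; x(22) = 12; x(23) = 19; x(24) = 16; x(25) = 14; x(26) = 5; x(27) = 29.
The sequence repeats with period 26.
So x(1778) = x(0 + ((1778-0) mod 26)) = x(10) = 37.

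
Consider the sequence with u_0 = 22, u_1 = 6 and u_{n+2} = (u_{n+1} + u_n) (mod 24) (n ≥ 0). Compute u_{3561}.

Computing terms: u_0 = 22,  u_1 = 6,  u_2 = 4,  u_3 = 10,  u_4 = 14,  u_5 = 0,  u_6 = 14,  u_7 = 14,  u_8 = 4,  u_9 = 18,  u_{10} = 22,  u_{11} = 16,  u_{12} = 14,  u_{13} = 6,  u_{14} = 20,  u_{15} = 2,  u_{16} = 22,  u_{17} = 0,  u_{18} = 22,  u_{19} = 22,  u_{20} = 20,  u_{21} = 18,  u_{22} = 14,  u_{23} = 8,  u_{24} = 22,  u_{25} = 6.
Since (u_{24}, u_{25}) = (u_0, u_1) = (22, 6) (two consecutive terms determine the rest), the sequence is periodic with period 24.
So u_{3561} = u_{0 + ((3561-0) mod 24)} = u_9 = 18.

18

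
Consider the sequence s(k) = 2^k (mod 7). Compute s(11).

Computing terms: s(1) = 2,  s(2) = 4,  s(3) = 1,  s(4) = 2.
The sequence repeats with period 3.
So s(11) = s(1 + ((11-1) mod 3)) = s(2) = 4.

4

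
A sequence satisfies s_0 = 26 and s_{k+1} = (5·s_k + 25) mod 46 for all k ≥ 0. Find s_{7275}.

43

s_0 = 26, s_1 = 17, s_2 = 18, s_3 = 23, s_4 = 2, s_5 = 35, s_6 = 16, s_7 = 13, s_8 = 44, s_9 = 15, s_{10} = 8, s_{11} = 19, s_{12} = 28, s_{13} = 27, s_{14} = 22, s_{15} = 43, s_{16} = 10, s_{17} = 29, s_{18} = 32, s_{19} = 1, s_{20} = 30, s_{21} = 37, s_{22} = 26.
The sequence repeats with period 22.
So s_{7275} = s_{0 + ((7275-0) mod 22)} = s_{15} = 43.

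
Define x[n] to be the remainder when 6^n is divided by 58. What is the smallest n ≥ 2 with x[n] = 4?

We have x[1] = 6; x[2] = 36; x[3] = 42; x[4] = 20; x[5] = 4; x[6] = 24; x[7] = 28; x[8] = 52; x[9] = 22; x[10] = 16; x[11] = 38; x[12] = 54; x[13] = 34; x[14] = 30; x[15] = 6.
The sequence repeats with period 14.
The value 4 first appears (with n ≥ 2) at x[5].

5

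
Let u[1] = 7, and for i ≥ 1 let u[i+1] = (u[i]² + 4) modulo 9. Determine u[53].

Listing terms: u[1] = 7; u[2] = 8; u[3] = 5; u[4] = 2; u[5] = 8.
Since u[5] = u[2] = 8, the sequence is eventually periodic: after a pre-period of length 1 it cycles with period 3.
For i ≥ 2, u[i] depends only on (i - 2) mod 3. (53 - 2) mod 3 = 0, so u[53] = u[2] = 8.

8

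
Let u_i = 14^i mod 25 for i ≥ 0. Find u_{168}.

u_0 = 1; u_1 = 14; u_2 = 21; u_3 = 19; u_4 = 16; u_5 = 24; u_6 = 11; u_7 = 4; u_8 = 6; u_9 = 9; u_{10} = 1.
Since u_{10} = u_0 = 1, the sequence is periodic with period 10.
So u_{168} = u_{0 + ((168-0) mod 10)} = u_8 = 6.

6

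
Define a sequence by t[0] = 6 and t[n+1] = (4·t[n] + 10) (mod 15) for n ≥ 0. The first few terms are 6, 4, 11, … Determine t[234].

Listing terms: t[0] = 6; t[1] = 4; t[2] = 11; t[3] = 9; t[4] = 1; t[5] = 14; t[6] = 6.
Since t[6] = t[0] = 6, the sequence is periodic with period 6.
(234 - 0) mod 6 = 0, so t[234] = t[0] = 6.

6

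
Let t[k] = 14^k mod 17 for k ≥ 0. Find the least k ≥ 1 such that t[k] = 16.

t[0] = 1; t[1] = 14; t[2] = 9; t[3] = 7; t[4] = 13; t[5] = 12; t[6] = 15; t[7] = 6; t[8] = 16; t[9] = 3; t[10] = 8; t[11] = 10; t[12] = 4; t[13] = 5; t[14] = 2; t[15] = 11; t[16] = 1.
Since t[16] = t[0] = 1, the sequence is periodic with period 16.
The value 16 first appears (with k ≥ 1) at t[8].

8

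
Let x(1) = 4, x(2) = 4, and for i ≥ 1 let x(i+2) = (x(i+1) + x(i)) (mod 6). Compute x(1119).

We have x(1) = 4; x(2) = 4; x(3) = 2; x(4) = 0; x(5) = 2; x(6) = 2; x(7) = 4; x(8) = 0; x(9) = 4; x(10) = 4.
The sequence repeats with period 8.
So x(1119) = x(1 + ((1119-1) mod 8)) = x(7) = 4.

4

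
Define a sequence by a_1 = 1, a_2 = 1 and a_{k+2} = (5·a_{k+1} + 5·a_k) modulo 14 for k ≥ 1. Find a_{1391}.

a_1 = 1,  a_2 = 1,  a_3 = 10,  a_4 = 13,  a_5 = 3,  a_6 = 10,  a_7 = 9,  a_8 = 11,  a_9 = 2,  a_{10} = 9,  a_{11} = 13,  a_{12} = 12,  a_{13} = 13,  a_{14} = 13,  a_{15} = 4,  a_{16} = 1,  a_{17} = 11,  a_{18} = 4,  a_{19} = 5,  a_{20} = 3,  a_{21} = 12,  a_{22} = 5,  a_{23} = 1,  a_{24} = 2,  a_{25} = 1,  a_{26} = 1.
The sequence repeats with period 24.
So a_{1391} = a_{1 + ((1391-1) mod 24)} = a_{23} = 1.

1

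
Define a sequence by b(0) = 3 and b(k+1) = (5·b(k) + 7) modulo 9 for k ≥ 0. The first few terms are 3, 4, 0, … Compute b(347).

Listing terms: b(0) = 3,  b(1) = 4,  b(2) = 0,  b(3) = 7,  b(4) = 6,  b(5) = 1,  b(6) = 3.
Since b(6) = b(0) = 3, the sequence is periodic with period 6.
So b(347) = b(0 + ((347-0) mod 6)) = b(5) = 1.

1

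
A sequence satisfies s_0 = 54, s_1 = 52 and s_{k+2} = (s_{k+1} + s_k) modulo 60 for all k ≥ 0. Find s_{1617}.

s_0 = 54, s_1 = 52, s_2 = 46, s_3 = 38, s_4 = 24, s_5 = 2, s_6 = 26, s_7 = 28, s_8 = 54, s_9 = 22, s_{10} = 16, s_{11} = 38, s_{12} = 54, s_{13} = 32, s_{14} = 26, s_{15} = 58, s_{16} = 24, s_{17} = 22, s_{18} = 46, s_{19} = 8, s_{20} = 54, s_{21} = 2, s_{22} = 56, s_{23} = 58, s_{24} = 54, s_{25} = 52.
Since (s_{24}, s_{25}) = (s_0, s_1) = (54, 52) (two consecutive terms determine the rest), the sequence is periodic with period 24.
(1617 - 0) mod 24 = 9, so s_{1617} = s_9 = 22.

22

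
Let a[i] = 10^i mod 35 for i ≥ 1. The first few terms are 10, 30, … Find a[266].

Computing terms: a[1] = 10; a[2] = 30; a[3] = 20; a[4] = 25; a[5] = 5; a[6] = 15; a[7] = 10.
The sequence repeats with period 6.
So a[266] = a[1 + ((266-1) mod 6)] = a[2] = 30.

30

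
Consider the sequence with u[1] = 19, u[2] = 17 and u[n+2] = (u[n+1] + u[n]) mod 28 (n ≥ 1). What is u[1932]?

u[1] = 19,  u[2] = 17,  u[3] = 8,  u[4] = 25,  u[5] = 5,  u[6] = 2,  u[7] = 7,  u[8] = 9,  u[9] = 16,  u[10] = 25,  u[11] = 13,  u[12] = 10,  u[13] = 23,  u[14] = 5,  u[15] = 0,  u[16] = 5,  u[17] = 5,  u[18] = 10,  u[19] = 15,  u[20] = 25,  u[21] = 12,  u[22] = 9,  u[23] = 21,  u[24] = 2,  u[25] = 23,  u[26] = 25,  u[27] = 20,  u[28] = 17,  u[29] = 9,  u[30] = 26,  u[31] = 7,  u[32] = 5,  u[33] = 12,  u[34] = 17,  u[35] = 1,  u[36] = 18,  u[37] = 19,  u[38] = 9,  u[39] = 0,  u[40] = 9,  u[41] = 9,  u[42] = 18,  u[43] = 27,  u[44] = 17,  u[45] = 16,  u[46] = 5,  u[47] = 21,  u[48] = 26,  u[49] = 19,  u[50] = 17.
The sequence repeats with period 48.
So u[1932] = u[1 + ((1932-1) mod 48)] = u[12] = 10.

10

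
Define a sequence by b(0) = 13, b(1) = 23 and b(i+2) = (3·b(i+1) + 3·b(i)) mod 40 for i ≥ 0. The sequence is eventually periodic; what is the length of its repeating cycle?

6

b(0) = 13; b(1) = 23; b(2) = 28; b(3) = 33; b(4) = 23; b(5) = 8; b(6) = 13; b(7) = 23.
Since (b(6), b(7)) = (b(0), b(1)) = (13, 23) (two consecutive terms determine the rest), the sequence is periodic with period 6.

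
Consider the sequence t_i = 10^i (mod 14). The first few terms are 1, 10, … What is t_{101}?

12

Computing terms: t_0 = 1,  t_1 = 10,  t_2 = 2,  t_3 = 6,  t_4 = 4,  t_5 = 12,  t_6 = 8,  t_7 = 10.
Since t_7 = t_1 = 10, the sequence is eventually periodic: after a pre-period of length 1 it cycles with period 6.
For i ≥ 1, t_i depends only on (i - 1) mod 6. (101 - 1) mod 6 = 4, so t_{101} = t_5 = 12.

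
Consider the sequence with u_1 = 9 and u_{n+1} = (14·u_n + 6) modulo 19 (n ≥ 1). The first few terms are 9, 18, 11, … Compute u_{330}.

5

Computing terms: u_1 = 9, u_2 = 18, u_3 = 11, u_4 = 8, u_5 = 4, u_6 = 5, u_7 = 0, u_8 = 6, u_9 = 14, u_{10} = 12, u_{11} = 3, u_{12} = 10, u_{13} = 13, u_{14} = 17, u_{15} = 16, u_{16} = 2, u_{17} = 15, u_{18} = 7, u_{19} = 9.
The sequence repeats with period 18.
(330 - 1) mod 18 = 5, so u_{330} = u_6 = 5.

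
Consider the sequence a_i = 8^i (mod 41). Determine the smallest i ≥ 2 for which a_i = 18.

We have a_1 = 8, a_2 = 23, a_3 = 20, a_4 = 37, a_5 = 9, a_6 = 31, a_7 = 2, a_8 = 16, a_9 = 5, a_{10} = 40, a_{11} = 33, a_{12} = 18, a_{13} = 21, a_{14} = 4, a_{15} = 32, a_{16} = 10, a_{17} = 39, a_{18} = 25, a_{19} = 36, a_{20} = 1, a_{21} = 8.
Since a_{21} = a_1 = 8, the sequence is periodic with period 20.
The value 18 first appears (with i ≥ 2) at a_{12}.

12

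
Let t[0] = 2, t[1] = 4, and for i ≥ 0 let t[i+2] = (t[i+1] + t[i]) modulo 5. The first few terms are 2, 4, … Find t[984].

1

We have t[0] = 2; t[1] = 4; t[2] = 1; t[3] = 0; t[4] = 1; t[5] = 1; t[6] = 2; t[7] = 3; t[8] = 0; t[9] = 3; t[10] = 3; t[11] = 1; t[12] = 4; t[13] = 0; t[14] = 4; t[15] = 4; t[16] = 3; t[17] = 2; t[18] = 0; t[19] = 2; t[20] = 2; t[21] = 4.
The sequence repeats with period 20.
So t[984] = t[0 + ((984-0) mod 20)] = t[4] = 1.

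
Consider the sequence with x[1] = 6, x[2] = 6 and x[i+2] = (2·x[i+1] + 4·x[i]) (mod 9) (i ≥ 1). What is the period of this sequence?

8

Listing terms: x[1] = 6; x[2] = 6; x[3] = 0; x[4] = 6; x[5] = 3; x[6] = 3; x[7] = 0; x[8] = 3; x[9] = 6; x[10] = 6.
The sequence repeats with period 8.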